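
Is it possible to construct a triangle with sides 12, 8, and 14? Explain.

Yes.
The triangle inequality requires that the sum of any two sides exceeds the third.
Here 8 + 12 = 20 > 14, so the condition is met.

Yes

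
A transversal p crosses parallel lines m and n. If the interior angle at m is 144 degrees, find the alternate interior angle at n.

Alternate interior angles are equal: 144 degrees.

144 degrees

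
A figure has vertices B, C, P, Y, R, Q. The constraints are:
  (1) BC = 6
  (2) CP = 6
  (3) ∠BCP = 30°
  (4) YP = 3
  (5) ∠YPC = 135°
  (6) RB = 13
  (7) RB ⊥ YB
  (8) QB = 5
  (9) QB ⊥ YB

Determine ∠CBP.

Step 1: By the law of cosines on triangle BCP: BP² = 6² + 6² − 2·6·6·cos(30°) = 9.65, so BP ≈ 3.11.
Step 2: By the inverse law of cosines on triangle CBP: cos(∠CBP) = (6² + 3.11² − 6²) / (2·6·3.11) = 9.65/37.27 = 0.2588, so ∠CBP = 75°.

Therefore, the measure of angle ∠CBP = 75°.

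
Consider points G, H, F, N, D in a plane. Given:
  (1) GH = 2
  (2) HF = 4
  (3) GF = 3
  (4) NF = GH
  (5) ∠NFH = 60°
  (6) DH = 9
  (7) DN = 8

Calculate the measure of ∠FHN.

From the given relations: NF = GH = 2.
Step 1: By the law of cosines on triangle HFN: HN² = 4² + 2² − 2·4·2·cos(60°) = 12, so HN = 2·√3.
Step 2: By the inverse law of cosines on triangle FHN: cos(∠FHN) = (4² + (2·√3)² − 2²) / (2·4·2·√3) = 24/27.71 = 0.866, so ∠FHN = 30°.

Therefore, the measure of angle ∠FHN = 30°.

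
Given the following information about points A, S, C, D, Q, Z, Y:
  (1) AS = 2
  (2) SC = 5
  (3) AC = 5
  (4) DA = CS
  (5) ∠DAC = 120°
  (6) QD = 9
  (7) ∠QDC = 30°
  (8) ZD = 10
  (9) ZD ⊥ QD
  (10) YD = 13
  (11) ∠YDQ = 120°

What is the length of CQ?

From the given relations: DA = CS = 5.
Step 1: By the law of cosines on triangle CAD: CD² = 5² + 5² − 2·5·5·cos(120°) = 75, so CD = 5·√3.
Step 2: By the law of cosines on triangle CDQ: CQ² = (5·√3)² + 9² − 2·5·√3·9·cos(30°) = 21, so CQ = √21.

Therefore, the length of CQ = √21.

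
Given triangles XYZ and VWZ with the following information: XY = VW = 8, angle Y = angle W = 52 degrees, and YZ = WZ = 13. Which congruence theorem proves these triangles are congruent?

The given information provides:
XY = VW = 8, angle Y = angle W = 52 degrees, and YZ = WZ = 13
This matches the SAS congruence theorem.
Two pairs of corresponding sides and the included angle are equal (Side-Angle-Side).

SAS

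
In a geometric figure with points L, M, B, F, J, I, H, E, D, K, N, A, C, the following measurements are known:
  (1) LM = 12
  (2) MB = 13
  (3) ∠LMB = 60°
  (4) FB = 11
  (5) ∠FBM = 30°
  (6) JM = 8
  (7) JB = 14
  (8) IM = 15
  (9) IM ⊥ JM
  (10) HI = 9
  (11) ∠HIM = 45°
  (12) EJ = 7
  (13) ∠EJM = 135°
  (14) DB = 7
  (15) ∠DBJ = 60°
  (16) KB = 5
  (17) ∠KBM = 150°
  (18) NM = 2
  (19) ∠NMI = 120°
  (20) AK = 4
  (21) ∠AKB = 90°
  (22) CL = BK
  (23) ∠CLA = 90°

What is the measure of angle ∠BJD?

Step 1: By the law of cosines on triangle JBD: JD² = 14² + 7² − 2·14·7·cos(60°) = 147, so JD = 7·√3.
Step 2: By the inverse law of cosines on triangle BJD: cos(∠BJD) = (14² + (7·√3)² − 7²) / (2·14·7·√3) = 294/339.48 = 0.866, so ∠BJD = 30°.

Therefore, the measure of angle ∠BJD = 30°.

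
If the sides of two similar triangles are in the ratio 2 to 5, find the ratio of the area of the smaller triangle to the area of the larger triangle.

The ratio of areas of similar triangles equals the square of the side ratio.
Side ratio = 2:5
Area ratio = (2/5)^2 = 4/25 = 4:25

4:25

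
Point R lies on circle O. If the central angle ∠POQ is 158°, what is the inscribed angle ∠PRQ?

An inscribed angle intercepts an arc from a point on the circle, while the central angle intercepts the same arc from the center.
The inscribed angle is always half the central angle: 158° / 2 = 79°.

79°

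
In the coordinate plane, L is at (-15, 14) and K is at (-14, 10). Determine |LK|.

d = sqrt((1)^2 + (-4)^2) = sqrt(17)

sqrt(17)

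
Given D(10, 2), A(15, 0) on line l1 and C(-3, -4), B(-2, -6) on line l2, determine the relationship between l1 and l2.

Slope of line 1: m1 = (0 - 2)/(15 - 10) = -2/5 = -2/5
Slope of line 2: m2 = (-6 - -4)/(-2 - -3) = -2/1 = -2
m1 != m2 (-2/5 != -2), so not parallel.
m1 * m2 = (-2/5) * (-2) = 4/5 != -1, so not perpendicular.
The lines are neither parallel nor perpendicular.

Neither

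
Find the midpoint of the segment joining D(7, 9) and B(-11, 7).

The midpoint is the point halfway along the segment.
Move half the horizontal distance: 7 + (-11 - 7)/2 = 7 + -18/2 = -2
Move half the vertical distance: 9 + (7 - 9)/2 = 9 + -2/2 = 8
Midpoint = (-2, 8)

(-2, 8)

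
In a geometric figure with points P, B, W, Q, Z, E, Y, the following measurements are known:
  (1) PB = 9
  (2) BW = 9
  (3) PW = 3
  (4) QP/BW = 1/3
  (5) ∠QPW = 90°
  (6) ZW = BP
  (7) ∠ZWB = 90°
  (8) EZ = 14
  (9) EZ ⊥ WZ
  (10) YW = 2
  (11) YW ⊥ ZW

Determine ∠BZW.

From the given relations: ZW = BP = 9.
Step 1: By the law of cosines on triangle ZWB: ZB² = 9² + 9² − 2·9·9·cos(90°) = 162, so ZB = 9·√2.
Step 2: By the inverse law of cosines on triangle BZW: cos(∠BZW) = ((9·√2)² + 9² − 9²) / (2·9·√2·9) = 162/229.1 = 0.7071, so ∠BZW = 45°.

Therefore, the measure of angle ∠BZW = 45°.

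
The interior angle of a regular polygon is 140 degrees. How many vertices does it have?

Each interior angle of a regular n-gon is (n - 2) * 180 / n.
Setting this equal to 140:
(n - 2) * 180 / n = 140
Each exterior angle = 180 - 140 = 40 degrees.
Since exterior angles sum to 360: n = 360 / 40 = 9.

9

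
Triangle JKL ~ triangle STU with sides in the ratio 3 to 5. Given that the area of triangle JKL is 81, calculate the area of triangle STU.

Area ratio = (3/5)^2 = 9/25. Area of STU = 81 * 25/9 = 225.

225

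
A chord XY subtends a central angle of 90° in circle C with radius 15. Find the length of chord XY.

Drop a perpendicular from the center to the chord, bisecting both the chord and the central angle.
Each half-chord = r sin(θ/2) = 15 sin(45°).
The full chord = 2 × 15 × sin(45°) = 15*sqrt(2).

15*sqrt(2)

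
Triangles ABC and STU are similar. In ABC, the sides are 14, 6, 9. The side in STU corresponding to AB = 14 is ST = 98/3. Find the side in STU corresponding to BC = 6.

Similar triangles have proportional sides. Setting up the proportion:
ST / AB = TU / BC
98/3 / 14 = TU / 6
TU = 6 * 98/3 / 14 = 14.

14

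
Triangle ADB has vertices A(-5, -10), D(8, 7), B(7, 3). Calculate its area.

Using the Shoelace formula for a triangle:
Area = (1/2)|x0(y1 - y2) + x1(y2 - y0) + x2(y0 - y1)|
Area = (1/2)|-5(7 - 3) + 8(3 - -10) + 7(-10 - 7)|
Area = (1/2)|-20 + 104 + -119|
Area = (1/2)|-35|
Area = (1/2)(35)
Area = 35/2

35/2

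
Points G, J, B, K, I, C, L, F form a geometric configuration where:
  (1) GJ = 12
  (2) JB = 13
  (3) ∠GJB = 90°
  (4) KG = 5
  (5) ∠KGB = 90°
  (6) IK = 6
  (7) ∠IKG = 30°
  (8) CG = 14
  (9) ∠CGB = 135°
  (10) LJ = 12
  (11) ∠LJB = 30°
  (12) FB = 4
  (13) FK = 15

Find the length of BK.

Step 1: By the law of cosines on triangle BJG: BG² = 13² + 12² − 2·13·12·cos(90°) = 313, so BG ≈ 17.69.
Step 2: By the law of cosines on triangle BGK: BK² = 17.69² + 5² − 2·17.69·5·cos(90°) = 338, so BK = 13·√2.

Therefore, the length of BK = 13·√2.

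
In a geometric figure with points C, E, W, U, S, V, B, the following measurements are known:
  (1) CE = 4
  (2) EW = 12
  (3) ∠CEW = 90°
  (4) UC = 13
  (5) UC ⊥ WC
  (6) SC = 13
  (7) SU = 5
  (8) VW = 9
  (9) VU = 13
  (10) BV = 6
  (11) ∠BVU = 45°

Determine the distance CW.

Step 1: By the law of cosines on triangle CEW: CW² = 4² + 12² − 2·4·12·cos(90°) = 160, so CW = 4·√10.

Therefore, the length of CW = 4·√10.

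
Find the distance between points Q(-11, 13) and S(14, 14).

d = sqrt((25)^2 + (1)^2) = sqrt(626)

sqrt(626)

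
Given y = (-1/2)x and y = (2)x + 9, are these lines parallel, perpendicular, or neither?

Slope of line 1: m1 = -1/2
Slope of line 2: m2 = 2
Two lines are perpendicular when the product of their slopes is -1 (negative reciprocals).
m1 * m2 = (-1/2) * (2) = -1, confirming perpendicularity.

Perpendicular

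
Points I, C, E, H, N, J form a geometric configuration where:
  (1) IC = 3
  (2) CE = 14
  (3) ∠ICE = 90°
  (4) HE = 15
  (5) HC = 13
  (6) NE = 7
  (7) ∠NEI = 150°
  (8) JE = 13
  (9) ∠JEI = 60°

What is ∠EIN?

Step 1: By the law of cosines on triangle ICE: IE² = 3² + 14² − 2·3·14·cos(90°) = 205, so IE ≈ 14.32.
Step 2: By the law of cosines on triangle IEN: IN² = 14.32² + 7² − 2·14.32·7·cos(150°) = 427.59, so IN ≈ 20.68.
Step 3: By the inverse law of cosines on triangle EIN: cos(∠EIN) = (14.32² + 20.68² − 7²) / (2·14.32·20.68) = 583.59/592.14 = 0.9856, so ∠EIN = 9.74°.

Therefore, the measure of angle ∠EIN = 9.74°.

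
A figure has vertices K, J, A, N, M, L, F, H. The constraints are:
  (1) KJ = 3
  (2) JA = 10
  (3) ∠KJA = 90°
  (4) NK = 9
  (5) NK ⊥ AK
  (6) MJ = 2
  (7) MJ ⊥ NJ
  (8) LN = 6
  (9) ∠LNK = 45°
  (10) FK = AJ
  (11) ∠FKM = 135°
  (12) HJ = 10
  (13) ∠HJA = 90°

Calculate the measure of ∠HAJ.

Step 1: By the law of cosines on triangle AJH: AH² = 10² + 10² − 2·10·10·cos(90°) = 200, so AH = 10·√2.
Step 2: By the inverse law of cosines on triangle HAJ: cos(∠HAJ) = ((10·√2)² + 10² − 10²) / (2·10·√2·10) = 200/282.84 = 0.7071, so ∠HAJ = 45°.

Therefore, the measure of angle ∠HAJ = 45°.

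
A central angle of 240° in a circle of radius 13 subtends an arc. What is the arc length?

Arc length = 2πr × θ/360
= 2π × 13 × 2/3
= 52*pi/3

52*pi/3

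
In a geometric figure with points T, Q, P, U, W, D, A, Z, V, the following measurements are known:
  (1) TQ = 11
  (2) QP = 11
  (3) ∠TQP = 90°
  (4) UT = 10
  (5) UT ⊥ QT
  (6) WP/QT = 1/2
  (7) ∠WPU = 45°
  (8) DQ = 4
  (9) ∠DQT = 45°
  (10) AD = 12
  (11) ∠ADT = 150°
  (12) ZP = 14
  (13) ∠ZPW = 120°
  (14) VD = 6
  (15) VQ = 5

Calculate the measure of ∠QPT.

Step 1: By the law of cosines on triangle PQT: PT² = 11² + 11² − 2·11·11·cos(90°) = 242, so PT = 11·√2.
Step 2: By the inverse law of cosines on triangle QPT: cos(∠QPT) = (11² + (11·√2)² − 11²) / (2·11·11·√2) = 242/342.24 = 0.7071, so ∠QPT = 45°.

Therefore, the measure of angle ∠QPT = 45°.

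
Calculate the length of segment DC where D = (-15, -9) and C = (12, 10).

d = sqrt((27)^2 + (19)^2) = sqrt(1090)

sqrt(1090)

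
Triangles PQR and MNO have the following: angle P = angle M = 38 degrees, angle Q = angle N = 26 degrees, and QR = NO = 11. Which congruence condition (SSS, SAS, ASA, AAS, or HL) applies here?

The given information provides:
angle P = angle M = 38 degrees, angle Q = angle N = 26 degrees, and QR = NO = 11
This matches the AAS congruence theorem.
Two pairs of corresponding angles and a non-included side are equal (Angle-Angle-Side).

AAS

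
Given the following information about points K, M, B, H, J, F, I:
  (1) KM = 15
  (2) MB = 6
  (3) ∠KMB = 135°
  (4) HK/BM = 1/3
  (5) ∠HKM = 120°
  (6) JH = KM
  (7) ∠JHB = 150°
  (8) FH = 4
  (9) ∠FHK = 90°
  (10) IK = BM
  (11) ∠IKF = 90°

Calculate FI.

From the given relations: HK = 1/3·BM = 1/3·6 = 2; IK = BM = 6.
Step 1: By the law of cosines on triangle FHK: FK² = 4² + 2² − 2·4·2·cos(90°) = 20, so FK = 2·√5.
Step 2: By the law of cosines on triangle FKI: FI² = (2·√5)² + 6² − 2·2·√5·6·cos(90°) = 56, so FI = 2·√14.

Therefore, the length of FI = 2·√14.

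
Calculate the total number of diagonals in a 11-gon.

Total line segments between 11 vertices = C(11,2) = 55.
Subtract the 11 sides: 55 - 11 = 44 diagonals.

44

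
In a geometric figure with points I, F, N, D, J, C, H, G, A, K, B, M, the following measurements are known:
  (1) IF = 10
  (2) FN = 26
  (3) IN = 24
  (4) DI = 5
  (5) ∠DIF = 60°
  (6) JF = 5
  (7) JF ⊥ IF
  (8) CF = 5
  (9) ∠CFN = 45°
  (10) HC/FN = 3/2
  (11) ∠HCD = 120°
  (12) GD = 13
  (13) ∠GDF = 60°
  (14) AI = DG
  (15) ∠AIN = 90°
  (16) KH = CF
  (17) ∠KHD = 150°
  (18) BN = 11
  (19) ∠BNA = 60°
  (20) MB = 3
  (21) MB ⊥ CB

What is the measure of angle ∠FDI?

Step 1: By the law of cosines on triangle DIF: DF² = 5² + 10² − 2·5·10·cos(60°) = 75, so DF = 5·√3.
Step 2: By the inverse law of cosines on triangle FDI: cos(∠FDI) = ((5·√3)² + 5² − 10²) / (2·5·√3·5) = 0/86.6 = 0, so ∠FDI = 90°.

Therefore, the measure of angle ∠FDI = 90°.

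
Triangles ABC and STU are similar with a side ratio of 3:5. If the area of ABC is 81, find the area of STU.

For similar figures, the area ratio equals the square of the side ratio.
Side ratio (ABC to STU) = 3:5, so area ratio = 3^2:5^2 = 9:25.
If the area of ABC is 81, then the area of STU = 81 * (25/9) = 225.

225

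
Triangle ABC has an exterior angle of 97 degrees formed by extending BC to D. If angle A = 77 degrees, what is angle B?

By the exterior angle theorem: exterior angle = sum of remote interior angles.
97 = 77 + angle B
angle B = 97 - 77 = 20 degrees

20 degrees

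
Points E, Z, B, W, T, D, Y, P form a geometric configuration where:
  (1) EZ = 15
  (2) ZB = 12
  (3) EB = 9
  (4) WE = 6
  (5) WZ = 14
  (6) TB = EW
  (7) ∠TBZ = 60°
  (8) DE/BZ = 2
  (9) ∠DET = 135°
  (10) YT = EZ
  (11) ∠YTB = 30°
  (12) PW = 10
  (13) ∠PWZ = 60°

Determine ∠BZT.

From the given relations: TB = EW = 6.
Step 1: By the law of cosines on triangle ZBT: ZT² = 12² + 6² − 2·12·6·cos(60°) = 108, so ZT = 6·√3.
Step 2: By the inverse law of cosines on triangle BZT: cos(∠BZT) = (12² + (6·√3)² − 6²) / (2·12·6·√3) = 216/249.42 = 0.866, so ∠BZT = 30°.

Therefore, the measure of angle ∠BZT = 30°.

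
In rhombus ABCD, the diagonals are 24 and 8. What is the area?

The diagonals of a rhombus divide it into four right triangles.
Each triangle has legs 24/ 2 = 12 and 8/2 = 4, so each has area (1/2)*12*4 = 24.
Four such triangles give total area = (d1 * d2) / 2 = 96.

96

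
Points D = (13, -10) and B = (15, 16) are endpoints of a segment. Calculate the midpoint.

M = ((x₁ + x₂)/2, (y₁ + y₂)/2)
= ((13 + 15)/2, (-10 + 16)/2)
= (28/2, 6/2) = (14, 3)

(14, 3)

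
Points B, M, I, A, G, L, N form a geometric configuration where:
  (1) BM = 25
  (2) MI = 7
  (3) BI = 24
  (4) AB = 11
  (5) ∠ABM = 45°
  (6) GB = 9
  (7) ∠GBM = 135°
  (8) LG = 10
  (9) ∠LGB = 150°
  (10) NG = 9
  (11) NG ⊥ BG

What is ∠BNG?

Step 1: By the law of cosines on triangle NGB: NB² = 9² + 9² − 2·9·9·cos(90°) = 162, so NB = 9·√2.
Step 2: By the inverse law of cosines on triangle BNG: cos(∠BNG) = ((9·√2)² + 9² − 9²) / (2·9·√2·9) = 162/229.1 = 0.7071, so ∠BNG = 45°.

Therefore, the measure of angle ∠BNG = 45°.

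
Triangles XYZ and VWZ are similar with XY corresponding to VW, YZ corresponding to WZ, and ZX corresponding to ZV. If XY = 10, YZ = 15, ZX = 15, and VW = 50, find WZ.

k = 50/10 = 5. WZ = 5 * 15 = 75.

75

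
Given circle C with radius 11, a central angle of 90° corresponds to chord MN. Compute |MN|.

Drop a perpendicular from the center to the chord, bisecting both the chord and the central angle.
Each half-chord = r sin(θ/2) = 11 sin(45°).
The full chord = 2 × 11 × sin(45°) = 11*sqrt(2).

11*sqrt(2)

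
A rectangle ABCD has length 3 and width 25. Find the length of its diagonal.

d = sqrt(3^2 + 25^2) = sqrt(634)

sqrt(634)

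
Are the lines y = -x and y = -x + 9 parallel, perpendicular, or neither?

Slope of line 1: m1 = -1
Slope of line 2: m2 = -1
m1 = m2, so the lines are parallel.

Parallel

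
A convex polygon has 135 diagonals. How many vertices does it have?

Using d = n(n - 3)/2, we solve 135 = n(n - 3)/2.
So n(n - 3) = 270.
Testing n = 18: 18 * 15 = 270 = 270. Correct.
The polygon has 18 sides.

18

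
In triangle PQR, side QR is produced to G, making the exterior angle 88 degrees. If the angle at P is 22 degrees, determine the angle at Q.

angle Q = 88 - 22 = 66 degrees (exterior angle theorem).

66 degrees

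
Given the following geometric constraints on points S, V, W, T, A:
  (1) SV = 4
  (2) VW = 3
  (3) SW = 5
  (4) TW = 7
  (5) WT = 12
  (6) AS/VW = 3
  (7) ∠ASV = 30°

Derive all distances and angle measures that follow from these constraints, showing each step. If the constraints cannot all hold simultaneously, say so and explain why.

These constraints are not satisfiable: (4) TW = 7 and (5) WT = 12 assign two different lengths to the same segment. No planar figure meets all of them, so nothing further can be derived.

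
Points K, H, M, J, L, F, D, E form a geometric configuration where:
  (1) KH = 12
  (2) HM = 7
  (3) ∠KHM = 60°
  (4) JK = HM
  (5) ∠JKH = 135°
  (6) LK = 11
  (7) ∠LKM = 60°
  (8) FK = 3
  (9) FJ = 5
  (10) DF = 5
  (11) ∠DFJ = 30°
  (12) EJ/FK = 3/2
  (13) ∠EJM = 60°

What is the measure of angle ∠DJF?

Step 1: By the law of cosines on triangle JFD: JD² = 5² + 5² − 2·5·5·cos(30°) = 6.7, so JD ≈ 2.59.
Step 2: By the inverse law of cosines on triangle DJF: cos(∠DJF) = (2.59² + 5² − 5²) / (2·2.59·5) = 6.7/25.88 = 0.2588, so ∠DJF = 75°.

Therefore, the measure of angle ∠DJF = 75°.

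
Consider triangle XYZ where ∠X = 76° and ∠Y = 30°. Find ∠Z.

The interior angles sum to 180°: angle Z = 180 - 76 - 30 = 74°.
The triangle is acute (angles 76°, 30°, 74°).

74 degrees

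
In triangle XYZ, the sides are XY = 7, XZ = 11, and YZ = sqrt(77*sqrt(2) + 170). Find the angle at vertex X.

cos(X) = (7² + 11² - (sqrt(77*sqrt(2) + 170))²) / (2 × 7 × 11) = -sqrt(2)/2, so X = arccos(-sqrt(2)/2) = 135°.

135°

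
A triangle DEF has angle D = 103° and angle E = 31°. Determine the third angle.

By the triangle angle sum property, the three interior angles of any triangle add up to 180°.
We know angle D = 103° and angle E = 31°, so their sum is 134°.
Therefore angle F = 180° - 134° = 46°.

46 degrees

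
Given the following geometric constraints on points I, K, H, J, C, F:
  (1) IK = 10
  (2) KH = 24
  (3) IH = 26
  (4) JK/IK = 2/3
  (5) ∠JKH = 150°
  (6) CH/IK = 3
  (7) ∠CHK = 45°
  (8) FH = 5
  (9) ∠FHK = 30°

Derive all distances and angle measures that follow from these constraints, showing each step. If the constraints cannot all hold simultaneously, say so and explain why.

The constraints are consistent.

From the given relations:
  JK = 2/3·IK = 2/3·10 ≈ 6.67
  CH = 3·IK = 3·10 = 30

Step 1: From KH = 24, HC = 30, and ∠KHC = 45°, by the law of cosines:
  KC² = KH² + HC² - 2·KH·HC·cos(45°) = 576 + 900 - 1018 = 457.8
  KC ≈ 21.4

Step 2: From KH = 24, HF = 5, and ∠KHF = 30°, by the law of cosines:
  KF² = KH² + HF² - 2·KH·HF·cos(30°) = 576 + 25 - 207.8 = 393.2
  KF ≈ 19.83

Step 3: From HK = 24, KJ = 6.67, and ∠HKJ = 150°, by the law of cosines:
  HJ² = HK² + KJ² - 2·HK·KJ·cos(150°) = 576 + 44.44 + 277.1 = 897.6
  HJ ≈ 29.96

Step 4: From IH = 26, IK = 10, HK = 24, by the inverse law of cosines:
  cos(∠HIK) = (IH² + IK² - HK²) / (2·IH·IK)
  ∠HIK = 67.38°

Step 5: From KH = 24, KI = 10, HI = 26, by the inverse law of cosines:
  cos(∠HKI) = (KH² + KI² - HI²) / (2·KH·KI)
  ∠HKI = 90°

Step 6: From HI = 26, HK = 24, IK = 10, by the inverse law of cosines:
  cos(∠IHK) = (HI² + HK² - IK²) / (2·HI·HK)
  ∠IHK = 22.62°

Step 7: From KC = 21.4, KH = 24, CH = 30, by the inverse law of cosines:
  cos(∠CKH) = (KC² + KH² - CH²) / (2·KC·KH)
  ∠CKH = 82.52°

Step 8: From KF = 19.83, KH = 24, FH = 5, by the inverse law of cosines:
  cos(∠FKH) = (KF² + KH² - FH²) / (2·KF·KH)
  ∠FKH = 7.24°

Step 9: From HJ = 29.96, HK = 24, JK = 6.67, by the inverse law of cosines:
  cos(∠JHK) = (HJ² + HK² - JK²) / (2·HJ·HK)
  ∠JHK = 6.39°

Step 10: From JH = 29.96, JK = 6.67, HK = 24, by the inverse law of cosines:
  cos(∠HJK) = (JH² + JK² - HK²) / (2·JH·JK)
  ∠HJK = 23.61°

Step 11: From CH = 30, CK = 21.4, HK = 24, by the inverse law of cosines:
  cos(∠HCK) = (CH² + CK² - HK²) / (2·CH·CK)
  ∠HCK = 52.48°

Step 12: From FH = 5, FK = 19.83, HK = 24, by the inverse law of cosines:
  cos(∠HFK) = (FH² + FK² - HK²) / (2·FH·FK)
  ∠HFK = 142.76°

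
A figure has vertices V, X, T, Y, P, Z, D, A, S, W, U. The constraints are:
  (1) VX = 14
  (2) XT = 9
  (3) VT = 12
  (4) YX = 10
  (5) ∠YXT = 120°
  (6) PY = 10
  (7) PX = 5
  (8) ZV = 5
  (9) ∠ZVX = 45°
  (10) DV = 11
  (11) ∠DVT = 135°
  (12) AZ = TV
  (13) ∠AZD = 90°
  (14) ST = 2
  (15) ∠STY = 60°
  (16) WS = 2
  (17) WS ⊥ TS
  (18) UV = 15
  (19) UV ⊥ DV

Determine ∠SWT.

Step 1: By the law of cosines on triangle WST: WT² = 2² + 2² − 2·2·2·cos(90°) = 8, so WT = 2·√2.
Step 2: By the inverse law of cosines on triangle SWT: cos(∠SWT) = (2² + (2·√2)² − 2²) / (2·2·2·√2) = 8/11.31 = 0.7071, so ∠SWT = 45°.

Therefore, the measure of angle ∠SWT = 45°.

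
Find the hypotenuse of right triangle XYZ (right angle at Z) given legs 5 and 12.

By the Pythagorean theorem: XY^2 = XZ^2 + YZ^2
XY^2 = 5^2 + 12^2 = 25 + 144 = 169
XY = sqrt(169) = 13

13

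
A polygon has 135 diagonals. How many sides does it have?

Using d = n(n - 3)/2, we solve 135 = n(n - 3)/2.
So n(n - 3) = 270.
Testing n = 18: 18 * 15 = 270 = 270. Correct.
The polygon has 18 sides.

18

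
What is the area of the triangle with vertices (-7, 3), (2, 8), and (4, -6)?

The Shoelace formula computes the area from vertex coordinates by summing cross products.
For vertices (-7,3), (2,8), (4,-6):
Signed sum = -7*8 - 2*3 + 2*-6 - 4*8 + 4*3 - -7*-6
= -62 + -44 + -30 = -136
Area = (1/2)|-136| = 68.

68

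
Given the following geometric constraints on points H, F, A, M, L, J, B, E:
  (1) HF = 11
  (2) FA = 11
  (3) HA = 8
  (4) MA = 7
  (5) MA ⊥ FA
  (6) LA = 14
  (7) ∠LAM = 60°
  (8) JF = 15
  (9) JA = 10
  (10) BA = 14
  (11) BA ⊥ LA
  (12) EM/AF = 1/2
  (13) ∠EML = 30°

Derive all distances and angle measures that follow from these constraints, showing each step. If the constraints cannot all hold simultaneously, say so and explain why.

The constraints are consistent.

From the given relations:
  EM = 1/2·AF = 1/2·11 ≈ 5.5

Step 1: From FA = 11, AM = 7, and ∠FAM = 90°, by the law of cosines:
  FM² = FA² + AM² - 2·FA·AM·cos(90°) = 121 + 49 - 0 = 170
  FM = √170

Step 2: From MA = 7, AL = 14, and ∠MAL = 60°, by the law of cosines:
  ML² = MA² + AL² - 2·MA·AL·cos(60°) = 49 + 196 - 98 = 147
  ML = 7·√3

Step 3: From LA = 14, AB = 14, and ∠LAB = 90°, by the law of cosines:
  LB² = LA² + AB² - 2·LA·AB·cos(90°) = 196 + 196 - 0 = 392
  LB = 14·√2

Step 4: From HA = 8, HF = 11, AF = 11, by the inverse law of cosines:
  cos(∠AHF) = (HA² + HF² - AF²) / (2·HA·HF)
  ∠AHF = 68.68°

Step 5: From FA = 11, FH = 11, AH = 8, by the inverse law of cosines:
  cos(∠AFH) = (FA² + FH² - AH²) / (2·FA·FH)
  ∠AFH = 42.65°

Step 6: From FA = 11, FJ = 15, AJ = 10, by the inverse law of cosines:
  cos(∠AFJ) = (FA² + FJ² - AJ²) / (2·FA·FJ)
  ∠AFJ = 41.8°

Step 7: From AF = 11, AH = 8, FH = 11, by the inverse law of cosines:
  cos(∠FAH) = (AF² + AH² - FH²) / (2·AF·AH)
  ∠FAH = 68.68°

Step 8: From AF = 11, AJ = 10, FJ = 15, by the inverse law of cosines:
  cos(∠FAJ) = (AF² + AJ² - FJ²) / (2·AF·AJ)
  ∠FAJ = 91.04°

Step 9: From JA = 10, JF = 15, AF = 11, by the inverse law of cosines:
  cos(∠AJF) = (JA² + JF² - AF²) / (2·JA·JF)
  ∠AJF = 47.16°

Step 10: From LM = 7·√3, ME = 5.5, and ∠LME = 30°, by the law of cosines:
  LE² = LM² + ME² - 2·LM·ME·cos(30°) = 147 + 30.25 - 115.5 = 61.75
  LE ≈ 7.86

Step 11: From FA = 11, FM = √170, AM = 7, by the inverse law of cosines:
  cos(∠AFM) = (FA² + FM² - AM²) / (2·FA·FM)
  ∠AFM = 32.47°

Step 12: From MA = 7, MF = √170, AF = 11, by the inverse law of cosines:
  cos(∠AMF) = (MA² + MF² - AF²) / (2·MA·MF)
  ∠AMF = 57.53°

Step 13: From MA = 7, ML = 7·√3, AL = 14, by the inverse law of cosines:
  cos(∠AML) = (MA² + ML² - AL²) / (2·MA·ML)
  ∠AML = 90°

Step 14: From LA = 14, LB = 14·√2, AB = 14, by the inverse law of cosines:
  cos(∠ALB) = (LA² + LB² - AB²) / (2·LA·LB)
  ∠ALB = 45°

Step 15: From LA = 14, LM = 7·√3, AM = 7, by the inverse law of cosines:
  cos(∠ALM) = (LA² + LM² - AM²) / (2·LA·LM)
  ∠ALM = 30°

Step 16: From BA = 14, BL = 14·√2, AL = 14, by the inverse law of cosines:
  cos(∠ABL) = (BA² + BL² - AL²) / (2·BA·BL)
  ∠ABL = 45°

Step 17: From LE = 7.86, LM = 7·√3, EM = 5.5, by the inverse law of cosines:
  cos(∠ELM) = (LE² + LM² - EM²) / (2·LE·LM)
  ∠ELM = 20.48°

Step 18: From EL = 7.86, EM = 5.5, LM = 7·√3, by the inverse law of cosines:
  cos(∠LEM) = (EL² + EM² - LM²) / (2·EL·EM)
  ∠LEM = 129.52°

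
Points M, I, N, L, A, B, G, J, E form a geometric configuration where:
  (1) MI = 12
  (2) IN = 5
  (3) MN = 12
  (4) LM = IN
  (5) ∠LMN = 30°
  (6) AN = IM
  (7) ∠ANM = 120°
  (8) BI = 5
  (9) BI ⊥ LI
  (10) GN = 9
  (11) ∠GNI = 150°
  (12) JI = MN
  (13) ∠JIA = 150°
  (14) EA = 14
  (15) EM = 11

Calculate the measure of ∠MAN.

From the given relations: AN = IM = 12.
Step 1: By the law of cosines on triangle ANM: AM² = 12² + 12² − 2·12·12·cos(120°) = 432, so AM = 12·√3.
Step 2: By the inverse law of cosines on triangle MAN: cos(∠MAN) = ((12·√3)² + 12² − 12²) / (2·12·√3·12) = 432/498.83 = 0.866, so ∠MAN = 30°.

Therefore, the measure of angle ∠MAN = 30°.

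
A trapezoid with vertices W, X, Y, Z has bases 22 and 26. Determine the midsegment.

The midsegment (median) of a trapezoid connects the midpoints of the non-parallel sides.
Its length is the average of the two bases: (22 + 26) / 2 = 24.

24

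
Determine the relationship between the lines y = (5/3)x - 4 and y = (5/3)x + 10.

Slope of line 1: m1 = 5/3
Slope of line 2: m2 = 5/3
Two lines are parallel if and only if they have equal slopes (or both are vertical).
Here m1 = m2 = 5/3, confirming the lines are parallel.

Parallel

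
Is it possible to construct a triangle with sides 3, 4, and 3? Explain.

Check all three triangle inequalities:
3 + 4 = 7 > 3 ✓
3 + 3 = 6 > 4 ✓
4 + 3 = 7 > 3 ✓
All conditions hold, so these sides form a valid triangle.

Yes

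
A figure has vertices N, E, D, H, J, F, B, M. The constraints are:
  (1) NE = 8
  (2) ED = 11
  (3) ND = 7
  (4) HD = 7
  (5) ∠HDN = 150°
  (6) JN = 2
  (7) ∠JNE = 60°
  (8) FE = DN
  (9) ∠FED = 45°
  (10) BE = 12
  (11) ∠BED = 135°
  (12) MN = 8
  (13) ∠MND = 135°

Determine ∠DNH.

Step 1: By the law of cosines on triangle NDH: NH² = 7² + 7² − 2·7·7·cos(150°) = 182.87, so NH ≈ 13.52.
Step 2: By the inverse law of cosines on triangle DNH: cos(∠DNH) = (7² + 13.52² − 7²) / (2·7·13.52) = 182.87/189.32 = 0.9659, so ∠DNH = 15°.

Therefore, the measure of angle ∠DNH = 15°.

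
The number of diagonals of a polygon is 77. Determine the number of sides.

Using d = n(n - 3)/2, we solve 77 = n(n - 3)/2.
So n(n - 3) = 154.
Testing n = 14: 14 * 11 = 154 = 154. Correct.
The polygon has 14 sides.

14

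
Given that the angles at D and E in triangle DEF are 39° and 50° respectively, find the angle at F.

By the triangle angle sum property, the three interior angles of any triangle add up to 180°.
We know angle D = 39° and angle E = 50°, so their sum is 89°.
Therefore angle F = 180° - 89° = 91°.

91 degrees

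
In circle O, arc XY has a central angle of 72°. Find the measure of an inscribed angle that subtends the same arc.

By the inscribed angle theorem, the inscribed angle is half the central angle.
Inscribed angle = 72° / 2 = 36°

36°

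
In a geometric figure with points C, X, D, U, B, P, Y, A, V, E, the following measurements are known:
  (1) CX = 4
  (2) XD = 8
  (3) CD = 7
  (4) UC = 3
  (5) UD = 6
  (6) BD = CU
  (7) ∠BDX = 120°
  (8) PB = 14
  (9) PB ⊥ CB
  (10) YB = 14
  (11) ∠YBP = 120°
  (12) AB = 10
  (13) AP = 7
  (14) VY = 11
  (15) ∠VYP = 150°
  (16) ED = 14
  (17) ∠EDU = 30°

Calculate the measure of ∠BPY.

Step 1: By the law of cosines on triangle PBY: PY² = 14² + 14² − 2·14·14·cos(120°) = 588, so PY = 14·√3.
Step 2: By the inverse law of cosines on triangle BPY: cos(∠BPY) = (14² + (14·√3)² − 14²) / (2·14·14·√3) = 588/678.96 = 0.866, so ∠BPY = 30°.

Therefore, the measure of angle ∠BPY = 30°.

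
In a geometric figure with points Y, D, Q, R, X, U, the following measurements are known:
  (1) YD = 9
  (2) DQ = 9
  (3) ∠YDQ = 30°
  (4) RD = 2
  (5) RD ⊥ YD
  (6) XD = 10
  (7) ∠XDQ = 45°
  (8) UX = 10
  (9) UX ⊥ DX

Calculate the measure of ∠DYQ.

Step 1: By the law of cosines on triangle YDQ: YQ² = 9² + 9² − 2·9·9·cos(30°) = 21.7, so YQ ≈ 4.66.
Step 2: By the inverse law of cosines on triangle DYQ: cos(∠DYQ) = (9² + 4.66² − 9²) / (2·9·4.66) = 21.7/83.86 = 0.2588, so ∠DYQ = 75°.

Therefore, the measure of angle ∠DYQ = 75°.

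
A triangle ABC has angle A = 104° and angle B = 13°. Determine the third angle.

The interior angles sum to 180°: angle C = 180 - 104 - 13 = 63°.
The triangle is obtuse (angles 104°, 13°, 63°).

63 degrees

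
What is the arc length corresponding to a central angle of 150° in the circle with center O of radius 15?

Arc length = 2πr × θ/360
= 2π × 15 × 5/12
= 25*pi/2

25*pi/2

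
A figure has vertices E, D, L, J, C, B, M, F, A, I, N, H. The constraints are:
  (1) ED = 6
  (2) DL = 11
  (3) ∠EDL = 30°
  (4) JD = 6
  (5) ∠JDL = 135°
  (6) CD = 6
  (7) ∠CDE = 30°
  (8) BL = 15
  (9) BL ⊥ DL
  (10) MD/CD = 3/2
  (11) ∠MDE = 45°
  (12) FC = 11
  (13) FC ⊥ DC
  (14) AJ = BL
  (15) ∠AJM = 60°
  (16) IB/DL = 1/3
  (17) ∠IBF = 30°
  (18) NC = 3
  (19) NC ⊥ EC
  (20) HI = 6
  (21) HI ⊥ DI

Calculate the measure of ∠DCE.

Step 1: By the law of cosines on triangle CDE: CE² = 6² + 6² − 2·6·6·cos(30°) = 9.65, so CE ≈ 3.11.
Step 2: By the inverse law of cosines on triangle DCE: cos(∠DCE) = (6² + 3.11² − 6²) / (2·6·3.11) = 9.65/37.27 = 0.2588, so ∠DCE = 75°.

Therefore, the measure of angle ∠DCE = 75°.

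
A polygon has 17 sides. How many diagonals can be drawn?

Total line segments between 17 vertices = C(17,2) = 136.
Subtract the 17 sides: 136 - 17 = 119 diagonals.

119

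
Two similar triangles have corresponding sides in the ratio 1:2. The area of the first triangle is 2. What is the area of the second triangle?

For similar figures, the area ratio equals the square of the side ratio.
Side ratio (the first triangle to the second triangle) = 1:2, so area ratio = 1^2:2^2 = 1:4.
If the area of the first triangle is 2, then the area of the second triangle = 2 * (4/1) = 8.

8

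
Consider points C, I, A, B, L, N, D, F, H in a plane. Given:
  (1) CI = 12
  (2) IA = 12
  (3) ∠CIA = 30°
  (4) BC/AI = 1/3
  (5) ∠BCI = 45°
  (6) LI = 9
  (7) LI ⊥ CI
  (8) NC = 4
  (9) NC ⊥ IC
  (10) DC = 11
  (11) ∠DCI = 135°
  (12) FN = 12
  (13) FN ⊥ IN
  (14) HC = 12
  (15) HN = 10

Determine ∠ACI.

Step 1: By the law of cosines on triangle CIA: CA² = 12² + 12² − 2·12·12·cos(30°) = 38.58, so CA ≈ 6.21.
Step 2: By the inverse law of cosines on triangle ACI: cos(∠ACI) = (6.21² + 12² − 12²) / (2·6.21·12) = 38.58/149.08 = 0.2588, so ∠ACI = 75°.

Therefore, the measure of angle ∠ACI = 75°.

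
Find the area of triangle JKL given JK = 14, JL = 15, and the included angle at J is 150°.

When two sides and the included angle are known, the area formula is (1/2)ab sin(C).
The height from one side to the opposite vertex is 15 sin(150°) = 15/2.
Area = (1/2) * 14 * 15/2 = 105/2.

105/2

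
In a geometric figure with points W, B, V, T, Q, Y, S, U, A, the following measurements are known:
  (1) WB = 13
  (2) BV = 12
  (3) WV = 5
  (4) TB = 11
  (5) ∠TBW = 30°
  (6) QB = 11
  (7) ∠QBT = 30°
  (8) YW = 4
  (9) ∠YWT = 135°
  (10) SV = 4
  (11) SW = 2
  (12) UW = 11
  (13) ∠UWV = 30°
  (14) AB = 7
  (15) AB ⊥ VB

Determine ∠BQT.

Step 1: By the law of cosines on triangle QBT: QT² = 11² + 11² − 2·11·11·cos(30°) = 32.42, so QT ≈ 5.69.
Step 2: By the inverse law of cosines on triangle BQT: cos(∠BQT) = (11² + 5.69² − 11²) / (2·11·5.69) = 32.42/125.27 = 0.2588, so ∠BQT = 75°.

Therefore, the measure of angle ∠BQT = 75°.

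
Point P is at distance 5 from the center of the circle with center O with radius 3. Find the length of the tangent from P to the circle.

The tangent, radius, and line from the external point to the center form a right triangle.
The right angle is where the tangent meets the radius.
By the Pythagorean theorem: tangent² + 3² = 5²
tangent² = 25 - 9 = 16
tangent = 4

4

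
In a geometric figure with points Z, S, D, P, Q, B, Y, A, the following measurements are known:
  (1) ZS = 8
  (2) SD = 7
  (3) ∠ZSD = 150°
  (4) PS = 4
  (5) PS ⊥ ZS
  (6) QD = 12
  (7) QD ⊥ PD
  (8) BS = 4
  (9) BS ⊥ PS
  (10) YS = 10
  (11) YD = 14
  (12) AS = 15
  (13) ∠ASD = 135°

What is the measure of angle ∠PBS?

Step 1: By the law of cosines on triangle BSP: BP² = 4² + 4² − 2·4·4·cos(90°) = 32, so BP = 4·√2.
Step 2: By the inverse law of cosines on triangle PBS: cos(∠PBS) = ((4·√2)² + 4² − 4²) / (2·4·√2·4) = 32/45.25 = 0.7071, so ∠PBS = 45°.

Therefore, the measure of angle ∠PBS = 45°.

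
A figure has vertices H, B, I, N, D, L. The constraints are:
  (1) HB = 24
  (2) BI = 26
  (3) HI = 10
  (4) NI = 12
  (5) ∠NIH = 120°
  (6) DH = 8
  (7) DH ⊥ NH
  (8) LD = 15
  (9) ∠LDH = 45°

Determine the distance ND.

Step 1: By the law of cosines on triangle NIH: NH² = 12² + 10² − 2·12·10·cos(120°) = 364, so NH = 2·√91.
Step 2: By the law of cosines on triangle NHD: ND² = (2·√91)² + 8² − 2·2·√91·8·cos(90°) = 428, so ND = 2·√107.

Therefore, the length of ND = 2·√107.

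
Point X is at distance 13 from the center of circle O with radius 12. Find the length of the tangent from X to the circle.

Let T be the point of tangency. Then OT ⊥ XT (radius ⊥ tangent).
In right triangle OTX: OX² = OT² + XT²
13² = 12² + XT²
XT² = 25, XT = 5

5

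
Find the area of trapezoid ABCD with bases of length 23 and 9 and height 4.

Area = (23 + 9) * 4 / 2 = 128 / 2 = 64

64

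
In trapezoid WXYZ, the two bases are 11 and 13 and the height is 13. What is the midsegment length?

midsegment = (11 + 13) / 2 = 24 / 2 = 12

12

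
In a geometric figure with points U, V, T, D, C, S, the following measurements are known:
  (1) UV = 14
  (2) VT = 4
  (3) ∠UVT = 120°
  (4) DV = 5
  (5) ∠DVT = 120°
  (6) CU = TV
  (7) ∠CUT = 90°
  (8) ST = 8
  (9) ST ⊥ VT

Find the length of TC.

From the given relations: CU = TV = 4.
Step 1: By the law of cosines on triangle UVT: UT² = 14² + 4² − 2·14·4·cos(120°) = 268, so UT = 2·√67.
Step 2: By the law of cosines on triangle TUC: TC² = (2·√67)² + 4² − 2·2·√67·4·cos(90°) = 284, so TC = 2·√71.

Therefore, the length of TC = 2·√71.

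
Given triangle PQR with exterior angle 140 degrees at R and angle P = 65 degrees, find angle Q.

angle Q = 140 - 65 = 75 degrees (exterior angle theorem).

75 degrees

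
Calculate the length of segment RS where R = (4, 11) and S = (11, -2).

d = sqrt((7)^2 + (-13)^2) = sqrt(218)

sqrt(218)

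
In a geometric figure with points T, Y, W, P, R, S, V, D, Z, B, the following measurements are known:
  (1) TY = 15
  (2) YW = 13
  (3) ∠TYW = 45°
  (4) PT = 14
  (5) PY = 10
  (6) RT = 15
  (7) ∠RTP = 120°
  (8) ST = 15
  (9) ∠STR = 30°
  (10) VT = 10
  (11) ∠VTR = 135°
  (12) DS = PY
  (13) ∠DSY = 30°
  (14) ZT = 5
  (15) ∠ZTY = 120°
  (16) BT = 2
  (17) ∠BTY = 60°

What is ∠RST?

Step 1: By the law of cosines on triangle STR: SR² = 15² + 15² − 2·15·15·cos(30°) = 60.29, so SR ≈ 7.76.
Step 2: By the inverse law of cosines on triangle RST: cos(∠RST) = (7.76² + 15² − 15²) / (2·7.76·15) = 60.29/232.94 = 0.2588, so ∠RST = 75°.

Therefore, the measure of angle ∠RST = 75°.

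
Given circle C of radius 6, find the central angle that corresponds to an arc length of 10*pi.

The full circumference is 2πr = 12*pi.
The arc is 10*pi / 12*pi = 5/6 of the full circle.
So the central angle = 5/6 × 360° = 300°.

300°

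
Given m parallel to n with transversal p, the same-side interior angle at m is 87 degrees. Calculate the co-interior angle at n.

Co-interior (same-side interior) angles are between the parallel lines on the same side of the transversal.
Unlike corresponding or alternate interior angles, they are supplementary rather than equal.
So the angle = 180 - 87 = 93 degrees.

93 degrees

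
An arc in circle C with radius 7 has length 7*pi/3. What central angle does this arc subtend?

The full circumference is 2πr = 14*pi.
The arc is 7*pi/3 / 14*pi = 1/6 of the full circle.
So the central angle = 1/6 × 360° = 60°.

60°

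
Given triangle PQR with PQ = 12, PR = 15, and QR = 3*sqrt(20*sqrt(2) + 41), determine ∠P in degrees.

By the inverse law of cosines: cos(P) = (PQ² + PR² - QR²) / (2 × PQ × PR)
cos(P) = (12² + 15² - (3*sqrt(20*sqrt(2) + 41))²) / (2 × 12 × 15)
cos(P) = (144 + 225 - (180*sqrt(2) + 369)) / 360
cos(P) = -sqrt(2)/2
P = arccos(-sqrt(2)/2) = 135°

135°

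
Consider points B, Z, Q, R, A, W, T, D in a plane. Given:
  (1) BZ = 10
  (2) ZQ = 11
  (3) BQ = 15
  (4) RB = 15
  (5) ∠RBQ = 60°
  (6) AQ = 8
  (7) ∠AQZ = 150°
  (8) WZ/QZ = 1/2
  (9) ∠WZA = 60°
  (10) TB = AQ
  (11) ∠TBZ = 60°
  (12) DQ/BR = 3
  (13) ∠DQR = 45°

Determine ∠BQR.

Step 1: By the law of cosines on triangle QBR: QR² = 15² + 15² − 2·15·15·cos(60°) = 225, so QR = 15.
Step 2: By the inverse law of cosines on triangle BQR: cos(∠BQR) = (15² + 15² − 15²) / (2·15·15) = 225/450 = 0.5, so ∠BQR = 60°.

Therefore, the measure of angle ∠BQR = 60°.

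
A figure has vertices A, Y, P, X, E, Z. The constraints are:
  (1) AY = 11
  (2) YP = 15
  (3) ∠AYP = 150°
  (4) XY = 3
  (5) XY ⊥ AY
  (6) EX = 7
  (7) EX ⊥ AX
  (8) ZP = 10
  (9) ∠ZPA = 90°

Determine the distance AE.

Step 1: By the law of cosines on triangle XYA: XA² = 3² + 11² − 2·3·11·cos(90°) = 130, so XA = √130.
Step 2: By the law of cosines on triangle AXE: AE² = √130² + 7² − 2·√130·7·cos(90°) = 179, so AE = √179.

Therefore, the length of AE = √179.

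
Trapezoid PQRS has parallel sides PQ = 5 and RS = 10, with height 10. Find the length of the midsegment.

midsegment = (5 + 10) / 2 = 15 / 2 = 15/2

15/2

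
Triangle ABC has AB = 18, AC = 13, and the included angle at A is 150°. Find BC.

Law of cosines: BC^2 = 18^2 + 13^2 - 2(18)(13)cos(150°) = 234*sqrt(3) + 493, so BC = sqrt(234*sqrt(3) + 493).

sqrt(234*sqrt(3) + 493)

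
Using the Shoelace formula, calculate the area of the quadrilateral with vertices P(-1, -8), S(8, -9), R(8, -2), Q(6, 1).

Shoelace: sum of cross terms = 102, Area = (1/2)|102| = 51

51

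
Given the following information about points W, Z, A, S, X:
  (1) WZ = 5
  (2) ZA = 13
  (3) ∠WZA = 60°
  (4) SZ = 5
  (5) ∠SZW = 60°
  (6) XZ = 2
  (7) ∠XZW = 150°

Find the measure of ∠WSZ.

Step 1: By the law of cosines on triangle SZW: SW² = 5² + 5² − 2·5·5·cos(60°) = 25, so SW = 5.
Step 2: By the inverse law of cosines on triangle WSZ: cos(∠WSZ) = (5² + 5² − 5²) / (2·5·5) = 25/50 = 0.5, so ∠WSZ = 60°.

Therefore, the measure of angle ∠WSZ = 60°.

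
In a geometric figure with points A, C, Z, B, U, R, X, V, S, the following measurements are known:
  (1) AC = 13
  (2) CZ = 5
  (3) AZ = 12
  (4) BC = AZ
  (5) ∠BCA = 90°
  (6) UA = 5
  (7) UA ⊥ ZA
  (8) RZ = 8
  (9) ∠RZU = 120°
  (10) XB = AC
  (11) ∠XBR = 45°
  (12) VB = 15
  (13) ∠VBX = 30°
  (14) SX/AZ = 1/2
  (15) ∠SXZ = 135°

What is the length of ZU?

Step 1: By the law of cosines on triangle ZAU: ZU² = 12² + 5² − 2·12·5·cos(90°) = 169, so ZU = 13.

Therefore, the length of ZU = 13.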